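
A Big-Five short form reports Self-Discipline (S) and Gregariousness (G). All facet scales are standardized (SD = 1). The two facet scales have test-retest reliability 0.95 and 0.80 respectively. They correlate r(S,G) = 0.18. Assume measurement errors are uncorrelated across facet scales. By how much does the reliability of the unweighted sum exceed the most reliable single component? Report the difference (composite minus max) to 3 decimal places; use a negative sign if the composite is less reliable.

Var(sum) = 2 + 0.36 = 2.36; true-score variance = 1.75 + 0.36 = 2.11; composite reliability = 0.8941.
Max component reliability = 0.9500.
Difference = 0.8941 − 0.9500 = -0.056.

-0.056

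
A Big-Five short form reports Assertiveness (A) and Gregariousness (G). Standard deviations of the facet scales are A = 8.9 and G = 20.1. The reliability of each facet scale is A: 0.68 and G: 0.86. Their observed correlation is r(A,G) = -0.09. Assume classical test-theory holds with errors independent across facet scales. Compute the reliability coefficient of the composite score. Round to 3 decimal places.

Var(A+G) = 8.9² + 20.1² + 2·[8.9·20.1·(-0.09)] = 483.22 − 32.2002 = 451.02.
With uncorrelated errors the cross-covariances are all true-score covariance, so they carry over unchanged; only the diagonal terms shrink to ρᵢσᵢ².
True-score variance = [8.9²·0.68 + 20.1²·0.86] − 32.2002 = 401.311 − 32.2002 = 369.111.
Reliability = 369.111 / 451.02 = 0.818.

0.818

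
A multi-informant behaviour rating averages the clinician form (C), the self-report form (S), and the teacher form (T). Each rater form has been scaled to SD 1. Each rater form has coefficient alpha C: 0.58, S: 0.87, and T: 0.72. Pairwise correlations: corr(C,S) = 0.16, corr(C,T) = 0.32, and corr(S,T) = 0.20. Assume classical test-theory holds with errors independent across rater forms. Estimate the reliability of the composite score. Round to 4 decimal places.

Var(C+S+T) = 3 + 2·[0.16 + 0.32 + 0.20] = 3 + 1.36 = 4.36.
Under uncorrelated errors the observed covariances equal the true-score covariances, so only the own-variance terms attenuate.
True-score variance = [0.58 + 0.87 + 0.72] + 1.36 = 2.17 + 1.36 = 3.53.
Reliability = 3.53 / 4.36 = 0.8096.

0.8096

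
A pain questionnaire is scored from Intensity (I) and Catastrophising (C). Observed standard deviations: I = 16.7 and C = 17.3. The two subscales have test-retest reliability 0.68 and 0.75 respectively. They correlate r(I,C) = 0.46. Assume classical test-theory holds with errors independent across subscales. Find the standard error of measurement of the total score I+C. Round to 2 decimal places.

Var(total) = 578.18 + 265.797 = 843.977.
True-score variance = 414.113 + 265.797 = 679.91, so reliability = 0.8056.
Error variance = 843.977 − 679.91 = 164.067; SEM = √164.067 = 12.81.

12.81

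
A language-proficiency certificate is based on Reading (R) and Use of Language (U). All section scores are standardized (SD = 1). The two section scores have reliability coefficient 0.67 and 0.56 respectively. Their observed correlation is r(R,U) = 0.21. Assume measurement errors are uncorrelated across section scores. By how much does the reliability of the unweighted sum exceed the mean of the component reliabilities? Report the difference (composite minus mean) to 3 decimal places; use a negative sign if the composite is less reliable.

0.067

Var(sum) = 2 + 0.42 = 2.42; true-score variance = 1.23 + 0.42 = 1.65; composite reliability = 0.6818.
Mean component reliability = 0.6150.
Difference = 0.6818 − 0.6150 = 0.067.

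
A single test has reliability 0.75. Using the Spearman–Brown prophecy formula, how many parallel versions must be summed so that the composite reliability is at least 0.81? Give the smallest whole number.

2

k ≥ ρ*(1−ρ₁)/(ρ₁(1−ρ*)) = 0.81·0.25 / (0.75·0.19) = 1.421.
Smallest integer k = 2.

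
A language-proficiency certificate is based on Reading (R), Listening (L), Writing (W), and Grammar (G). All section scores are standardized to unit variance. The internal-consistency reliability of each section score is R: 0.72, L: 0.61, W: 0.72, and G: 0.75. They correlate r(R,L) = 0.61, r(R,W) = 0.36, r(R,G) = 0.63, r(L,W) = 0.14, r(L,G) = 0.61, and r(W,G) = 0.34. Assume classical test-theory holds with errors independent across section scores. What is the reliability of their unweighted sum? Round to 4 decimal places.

Var(R+L+W+G) = 4 + 2·[0.61 + 0.36 + 0.63 + 0.14 + 0.61 + 0.34] = 4 + 5.38 = 9.38.
Under uncorrelated errors the observed covariances equal the true-score covariances, so only the own-variance terms attenuate.
True-score variance = [0.72 + 0.61 + 0.72 + 0.75] + 5.38 = 2.8 + 5.38 = 8.18.
Reliability = 8.18 / 9.38 = 0.8721.

0.8721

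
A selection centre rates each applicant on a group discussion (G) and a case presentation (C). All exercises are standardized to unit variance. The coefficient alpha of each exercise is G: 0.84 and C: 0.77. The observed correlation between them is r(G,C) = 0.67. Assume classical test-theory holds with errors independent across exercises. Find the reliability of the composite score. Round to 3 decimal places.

0.883

Var(G+C) = 2 + 2·[0.67] = 2 + 1.34 = 3.34.
Because errors are independent across components, Cov(Tᵢ,Tⱼ) = Cov(Xᵢ,Xⱼ); the off-diagonal part of the true-score variance is the same as above.
True-score variance = [0.84 + 0.77] + 1.34 = 1.61 + 1.34 = 2.95.
Reliability = 2.95 / 3.34 = 0.883.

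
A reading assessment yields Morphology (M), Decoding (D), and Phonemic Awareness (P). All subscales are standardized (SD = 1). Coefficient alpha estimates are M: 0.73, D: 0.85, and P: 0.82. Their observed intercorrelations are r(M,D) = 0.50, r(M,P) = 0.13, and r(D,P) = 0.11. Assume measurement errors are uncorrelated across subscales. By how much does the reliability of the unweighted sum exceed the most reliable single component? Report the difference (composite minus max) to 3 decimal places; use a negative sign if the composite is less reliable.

Var(sum) = 3 + 1.48 = 4.48; true-score variance = 2.4 + 1.48 = 3.88; composite reliability = 0.8661.
Max component reliability = 0.8500.
Difference = 0.8661 − 0.8500 = 0.016.

0.016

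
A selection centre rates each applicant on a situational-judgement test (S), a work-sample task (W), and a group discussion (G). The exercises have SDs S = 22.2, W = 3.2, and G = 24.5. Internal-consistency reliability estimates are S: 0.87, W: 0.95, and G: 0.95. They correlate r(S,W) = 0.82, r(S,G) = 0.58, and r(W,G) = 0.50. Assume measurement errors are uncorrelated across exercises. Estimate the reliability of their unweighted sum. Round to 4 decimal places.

0.9510

Var(S+W+G) = 22.2² + 3.2² + 24.5² + 2·[22.2·3.2·0.82 + 22.2·24.5·0.58 + 3.2·24.5·0.50] = 1103.33 + 825.83 = 1929.16.
Under uncorrelated errors the observed covariances equal the true-score covariances, so only the own-variance terms attenuate.
True-score variance = [22.2²·0.87 + 3.2²·0.95 + 24.5²·0.95] + 825.83 = 1008.74 + 825.83 = 1834.57.
Reliability = 1834.57 / 1929.16 = 0.9510.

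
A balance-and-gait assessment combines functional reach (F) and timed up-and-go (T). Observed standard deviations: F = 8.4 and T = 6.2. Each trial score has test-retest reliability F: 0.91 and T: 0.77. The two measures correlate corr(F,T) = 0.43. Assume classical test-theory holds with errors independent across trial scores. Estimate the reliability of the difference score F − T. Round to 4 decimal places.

0.7634

Var(F−T) = 8.4² + 6.2² − 2·8.4·6.2·0.43 = 109 − 44.7888 = 64.2112.
Under uncorrelated errors the observed covariances equal the true-score covariances, so only the own-variance terms attenuate.
True-score variance = [8.4²·0.91 + 6.2²·0.77] − 44.7888 = 93.8084 − 44.7888 = 49.0196.
Reliability = 49.0196 / 64.2112 = 0.7634.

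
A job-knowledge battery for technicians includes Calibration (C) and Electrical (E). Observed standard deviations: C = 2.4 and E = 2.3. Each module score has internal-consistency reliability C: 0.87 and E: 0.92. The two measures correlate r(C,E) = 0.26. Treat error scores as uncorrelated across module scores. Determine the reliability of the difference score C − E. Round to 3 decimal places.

Var(C−E) = 2.4² + 2.3² − 2·2.4·2.3·0.26 = 11.05 − 2.8704 = 8.1796.
Because errors are independent across components, Cov(Tᵢ,Tⱼ) = Cov(Xᵢ,Xⱼ); the off-diagonal part of the true-score variance is the same as above.
True-score variance = [2.4²·0.87 + 2.3²·0.92] − 2.8704 = 9.878 − 2.8704 = 7.0076.
Reliability = 7.0076 / 8.1796 = 0.857.

0.857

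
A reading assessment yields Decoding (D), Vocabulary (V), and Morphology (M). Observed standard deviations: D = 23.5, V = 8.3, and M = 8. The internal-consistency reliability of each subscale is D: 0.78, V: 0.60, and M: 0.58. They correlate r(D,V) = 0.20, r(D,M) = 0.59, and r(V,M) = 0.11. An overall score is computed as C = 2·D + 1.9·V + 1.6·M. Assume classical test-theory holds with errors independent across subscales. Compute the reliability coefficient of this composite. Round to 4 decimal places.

0.8218

Var(C) = 2²·23.5² + 1.9²·8.3² + 1.6²·8² + 2·[3.8·23.5·8.3·0.20 + 3.2·23.5·8·0.59 + 3.04·8.3·8·0.11] = 2621.53 + 1050.77 = 3672.31.
Under uncorrelated errors the observed covariances equal the true-score covariances, so only the own-variance terms attenuate.
True-score variance = [2²·23.5²·0.78 + 1.9²·8.3²·0.60 + 1.6²·8²·0.58] + 1050.77 = 1967.26 + 1050.77 = 3018.04.
Reliability = 3018.04 / 3672.31 = 0.8218.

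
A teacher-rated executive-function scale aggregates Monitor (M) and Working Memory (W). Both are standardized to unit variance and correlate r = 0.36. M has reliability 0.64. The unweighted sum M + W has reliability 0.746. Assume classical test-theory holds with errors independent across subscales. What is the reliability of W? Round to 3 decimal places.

0.669

Var(M+W) = 2 + 2·0.36 = 2.720.
True-score variance = ρ_M + ρ_W + 2·0.36, so 0.746 = (0.64 + ρ_W + 0.72) / 2.720.
ρ_W = 0.746·2.720 − 0.64 − 0.72 = 0.669.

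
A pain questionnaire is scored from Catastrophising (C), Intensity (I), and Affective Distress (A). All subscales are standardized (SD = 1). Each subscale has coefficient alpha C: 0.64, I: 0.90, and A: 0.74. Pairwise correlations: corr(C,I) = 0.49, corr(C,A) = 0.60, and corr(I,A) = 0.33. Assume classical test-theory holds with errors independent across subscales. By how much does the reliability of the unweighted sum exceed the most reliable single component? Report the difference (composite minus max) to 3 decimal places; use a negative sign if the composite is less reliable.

Var(sum) = 3 + 2.84 = 5.84; true-score variance = 2.28 + 2.84 = 5.12; composite reliability = 0.8767.
Max component reliability = 0.9000.
Difference = 0.8767 − 0.9000 = -0.023.

-0.023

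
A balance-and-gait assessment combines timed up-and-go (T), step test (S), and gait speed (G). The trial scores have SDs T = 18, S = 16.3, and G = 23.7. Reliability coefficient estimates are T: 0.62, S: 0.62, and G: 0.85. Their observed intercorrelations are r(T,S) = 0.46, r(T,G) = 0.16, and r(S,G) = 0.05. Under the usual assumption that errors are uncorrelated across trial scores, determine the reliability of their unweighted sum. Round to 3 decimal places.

0.807

Var(T+S+G) = 18² + 16.3² + 23.7² + 2·[18·16.3·0.46 + 18·23.7·0.16 + 16.3·23.7·0.05] = 1151.38 + 445.071 = 1596.45.
Because errors are independent across components, Cov(Tᵢ,Tⱼ) = Cov(Xᵢ,Xⱼ); the off-diagonal part of the true-score variance is the same as above.
True-score variance = [18²·0.62 + 16.3²·0.62 + 23.7²·0.85] + 445.071 = 843.044 + 445.071 = 1288.12.
Reliability = 1288.12 / 1596.45 = 0.807.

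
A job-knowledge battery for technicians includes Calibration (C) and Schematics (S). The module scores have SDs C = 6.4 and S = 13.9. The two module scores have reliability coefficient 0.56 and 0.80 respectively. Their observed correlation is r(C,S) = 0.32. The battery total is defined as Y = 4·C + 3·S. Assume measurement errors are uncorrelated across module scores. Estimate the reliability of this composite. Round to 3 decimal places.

Var(Y) = 4²·6.4² + 3²·13.9² + 2·[12·6.4·13.9·0.32] = 2394.25 + 683.213 = 3077.46.
Because errors are independent across components, Cov(Tᵢ,Tⱼ) = Cov(Xᵢ,Xⱼ); the off-diagonal part of the true-score variance is the same as above.
True-score variance = [4²·6.4²·0.56 + 3²·13.9²·0.80] + 683.213 = 1758.11 + 683.213 = 2441.33.
Reliability = 2441.33 / 3077.46 = 0.793.

0.793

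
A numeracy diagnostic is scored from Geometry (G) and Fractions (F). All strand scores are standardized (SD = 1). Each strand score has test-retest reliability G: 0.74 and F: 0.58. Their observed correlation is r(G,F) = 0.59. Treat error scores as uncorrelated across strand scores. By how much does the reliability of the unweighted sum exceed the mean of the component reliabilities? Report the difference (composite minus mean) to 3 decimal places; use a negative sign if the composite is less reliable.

Var(sum) = 2 + 1.18 = 3.18; true-score variance = 1.32 + 1.18 = 2.5; composite reliability = 0.7862.
Mean component reliability = 0.6600.
Difference = 0.7862 − 0.6600 = 0.126.

0.126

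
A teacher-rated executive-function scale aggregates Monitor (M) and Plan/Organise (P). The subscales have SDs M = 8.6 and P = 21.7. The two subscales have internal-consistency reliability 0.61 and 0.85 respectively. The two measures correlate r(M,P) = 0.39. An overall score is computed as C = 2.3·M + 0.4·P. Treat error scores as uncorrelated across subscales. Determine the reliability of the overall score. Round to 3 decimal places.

Var(C) = 2.3²·8.6² + 0.4²·21.7² + 2·[0.92·8.6·21.7·0.39] = 466.591 + 133.919 = 600.509.
With uncorrelated errors the cross-covariances are all true-score covariance, so they carry over unchanged; only the diagonal terms shrink to ρᵢσᵢ².
True-score variance = [2.3²·8.6²·0.61 + 0.4²·21.7²·0.85] + 133.919 = 302.703 + 133.919 = 436.621.
Reliability = 436.621 / 600.509 = 0.727.

0.727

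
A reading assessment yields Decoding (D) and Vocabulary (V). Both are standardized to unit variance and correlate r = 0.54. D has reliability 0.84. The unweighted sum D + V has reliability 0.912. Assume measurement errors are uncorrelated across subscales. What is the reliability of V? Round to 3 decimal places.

0.889

Var(D+V) = 2 + 2·0.54 = 3.080.
True-score variance = ρ_D + ρ_V + 2·0.54, so 0.912 = (0.84 + ρ_V + 1.08) / 3.080.
ρ_V = 0.912·3.080 − 0.84 − 1.08 = 0.889.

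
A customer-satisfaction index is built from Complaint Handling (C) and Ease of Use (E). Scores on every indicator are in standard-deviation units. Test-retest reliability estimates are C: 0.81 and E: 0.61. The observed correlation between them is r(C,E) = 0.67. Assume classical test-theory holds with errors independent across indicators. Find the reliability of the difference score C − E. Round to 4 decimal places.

Var(C−E) = 1 + 1 − 2·0.67 = 2 − 1.34 = 0.66.
Because errors are independent across components, Cov(Tᵢ,Tⱼ) = Cov(Xᵢ,Xⱼ); the off-diagonal part of the true-score variance is the same as above.
True-score variance = [0.81 + 0.61] − 1.34 = 1.42 − 1.34 = 0.08.
Reliability = 0.08 / 0.66 = 0.1212.

0.1212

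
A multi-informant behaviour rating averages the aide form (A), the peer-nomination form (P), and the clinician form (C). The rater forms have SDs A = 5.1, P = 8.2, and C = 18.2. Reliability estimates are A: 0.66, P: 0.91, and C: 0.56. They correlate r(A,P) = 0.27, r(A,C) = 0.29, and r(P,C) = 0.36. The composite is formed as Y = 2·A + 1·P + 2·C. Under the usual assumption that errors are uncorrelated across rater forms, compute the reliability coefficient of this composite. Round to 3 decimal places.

0.683

Var(Y) = 2²·5.1² + 8.2² + 2²·18.2² + 2·[2·5.1·8.2·0.27 + 4·5.1·18.2·0.29 + 2·8.2·18.2·0.36] = 1496.24 + 475.414 = 1971.65.
Because errors are independent across components, Cov(Tᵢ,Tⱼ) = Cov(Xᵢ,Xⱼ); the off-diagonal part of the true-score variance is the same as above.
True-score variance = [2²·5.1²·0.66 + 8.2²·0.91 + 2²·18.2²·0.56] + 475.414 = 871.832 + 475.414 = 1347.25.
Reliability = 1347.25 / 1971.65 = 0.683.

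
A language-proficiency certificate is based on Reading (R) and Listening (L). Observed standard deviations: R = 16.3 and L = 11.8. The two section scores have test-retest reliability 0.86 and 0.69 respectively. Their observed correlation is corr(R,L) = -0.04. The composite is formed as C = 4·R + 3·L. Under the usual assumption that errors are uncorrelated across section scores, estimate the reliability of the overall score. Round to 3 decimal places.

Var(C) = 4²·16.3² + 3²·11.8² + 2·[12·16.3·11.8·(-0.04)] = 5504.2 − 184.646 = 5319.55.
With uncorrelated errors the cross-covariances are all true-score covariance, so they carry over unchanged; only the diagonal terms shrink to ρᵢσᵢ².
True-score variance = [4²·16.3²·0.86 + 3²·11.8²·0.69] − 184.646 = 4520.57 − 184.646 = 4335.93.
Reliability = 4335.93 / 5319.55 = 0.815.

0.815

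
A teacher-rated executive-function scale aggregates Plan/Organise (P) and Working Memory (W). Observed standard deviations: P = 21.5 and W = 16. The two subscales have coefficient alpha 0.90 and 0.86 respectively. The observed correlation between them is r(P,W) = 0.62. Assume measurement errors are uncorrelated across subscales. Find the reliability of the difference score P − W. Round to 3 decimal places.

0.719

Var(P−W) = 21.5² + 16² − 2·21.5·16·0.62 = 718.25 − 426.56 = 291.69.
Under uncorrelated errors the observed covariances equal the true-score covariances, so only the own-variance terms attenuate.
True-score variance = [21.5²·0.90 + 16²·0.86] − 426.56 = 636.185 − 426.56 = 209.625.
Reliability = 209.625 / 291.69 = 0.719.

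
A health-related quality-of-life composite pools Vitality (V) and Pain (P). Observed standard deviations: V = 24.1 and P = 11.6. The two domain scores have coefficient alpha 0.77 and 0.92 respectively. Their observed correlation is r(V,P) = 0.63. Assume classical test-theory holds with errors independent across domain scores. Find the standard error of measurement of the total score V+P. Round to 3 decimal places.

Var(total) = 715.37 + 352.246 = 1067.62.
True-score variance = 571.019 + 352.246 = 923.264, so reliability = 0.8648.
Error variance = 1067.62 − 923.264 = 144.351; SEM = √144.351 = 12.015.

12.015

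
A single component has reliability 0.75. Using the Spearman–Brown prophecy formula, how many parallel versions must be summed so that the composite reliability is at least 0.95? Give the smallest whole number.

k ≥ ρ*(1−ρ₁)/(ρ₁(1−ρ*)) = 0.95·0.25 / (0.75·0.05) = 6.333.
Smallest integer k = 7.

7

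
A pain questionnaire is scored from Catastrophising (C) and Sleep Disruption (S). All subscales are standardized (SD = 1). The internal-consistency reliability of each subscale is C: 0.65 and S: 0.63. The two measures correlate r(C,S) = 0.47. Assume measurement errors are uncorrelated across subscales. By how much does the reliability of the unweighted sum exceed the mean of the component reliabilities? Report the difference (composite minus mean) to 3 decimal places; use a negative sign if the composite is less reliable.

Var(sum) = 2 + 0.94 = 2.94; true-score variance = 1.28 + 0.94 = 2.22; composite reliability = 0.7551.
Mean component reliability = 0.6400.
Difference = 0.7551 − 0.6400 = 0.115.

0.115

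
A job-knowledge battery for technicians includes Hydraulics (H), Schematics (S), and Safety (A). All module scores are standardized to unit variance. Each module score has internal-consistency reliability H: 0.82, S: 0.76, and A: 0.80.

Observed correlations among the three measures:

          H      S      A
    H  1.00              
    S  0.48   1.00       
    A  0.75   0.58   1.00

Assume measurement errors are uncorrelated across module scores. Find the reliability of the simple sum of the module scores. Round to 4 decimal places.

0.9063

Var(H+S+A) = 3 + 2·[0.48 + 0.75 + 0.58] = 3 + 3.62 = 6.62.
With uncorrelated errors the cross-covariances are all true-score covariance, so they carry over unchanged; only the diagonal terms shrink to ρᵢσᵢ².
True-score variance = [0.82 + 0.76 + 0.80] + 3.62 = 2.38 + 3.62 = 6.
Reliability = 6 / 6.62 = 0.9063.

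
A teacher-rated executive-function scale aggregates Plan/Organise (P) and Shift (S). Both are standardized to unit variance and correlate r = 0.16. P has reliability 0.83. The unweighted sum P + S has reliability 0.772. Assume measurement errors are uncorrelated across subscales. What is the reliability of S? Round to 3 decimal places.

Var(P+S) = 2 + 2·0.16 = 2.320.
True-score variance = ρ_P + ρ_S + 2·0.16, so 0.772 = (0.83 + ρ_S + 0.32) / 2.320.
ρ_S = 0.772·2.320 − 0.83 − 0.32 = 0.641.

0.641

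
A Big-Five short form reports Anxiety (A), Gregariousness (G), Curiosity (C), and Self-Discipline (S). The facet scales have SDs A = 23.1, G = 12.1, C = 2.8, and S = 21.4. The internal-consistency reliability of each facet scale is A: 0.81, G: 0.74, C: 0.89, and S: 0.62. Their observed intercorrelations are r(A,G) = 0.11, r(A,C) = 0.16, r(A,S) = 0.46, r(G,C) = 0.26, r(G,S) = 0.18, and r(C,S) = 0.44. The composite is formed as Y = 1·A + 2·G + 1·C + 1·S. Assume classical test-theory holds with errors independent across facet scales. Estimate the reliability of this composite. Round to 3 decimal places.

0.826

Var(Y) = 23.1² + 2²·12.1² + 2.8² + 21.4² + 2·[2·23.1·12.1·0.11 + 23.1·2.8·0.16 + 23.1·21.4·0.46 + 2·12.1·2.8·0.26 + 2·12.1·21.4·0.18 + 2.8·21.4·0.44] = 1585.05 + 872.876 = 2457.93.
Under uncorrelated errors the observed covariances equal the true-score covariances, so only the own-variance terms attenuate.
True-score variance = [23.1²·0.81 + 2²·12.1²·0.74 + 2.8²·0.89 + 21.4²·0.62] + 872.876 = 1156.51 + 872.876 = 2029.39.
Reliability = 2029.39 / 2457.93 = 0.826.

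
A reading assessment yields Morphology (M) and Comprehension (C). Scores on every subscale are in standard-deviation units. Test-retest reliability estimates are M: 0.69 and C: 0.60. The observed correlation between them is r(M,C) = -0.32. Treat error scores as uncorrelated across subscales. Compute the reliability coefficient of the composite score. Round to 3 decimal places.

Var(M+C) = 2 + 2·[(-0.32)] = 2 − 0.64 = 1.36.
With uncorrelated errors the cross-covariances are all true-score covariance, so they carry over unchanged; only the diagonal terms shrink to ρᵢσᵢ².
True-score variance = [0.69 + 0.60] − 0.64 = 1.29 − 0.64 = 0.65.
Reliability = 0.65 / 1.36 = 0.478.

0.478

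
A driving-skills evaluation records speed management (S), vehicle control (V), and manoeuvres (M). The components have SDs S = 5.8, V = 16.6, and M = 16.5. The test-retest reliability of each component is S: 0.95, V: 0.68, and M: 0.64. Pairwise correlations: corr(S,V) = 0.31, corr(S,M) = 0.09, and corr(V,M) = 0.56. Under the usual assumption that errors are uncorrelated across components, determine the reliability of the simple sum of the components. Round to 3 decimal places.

Var(S+V+M) = 5.8² + 16.6² + 16.5² + 2·[5.8·16.6·0.31 + 5.8·16.5·0.09 + 16.6·16.5·0.56] = 581.45 + 383.688 = 965.138.
Under uncorrelated errors the observed covariances equal the true-score covariances, so only the own-variance terms attenuate.
True-score variance = [5.8²·0.95 + 16.6²·0.68 + 16.5²·0.64] + 383.688 = 393.579 + 383.688 = 777.266.
Reliability = 777.266 / 965.138 = 0.805.

0.805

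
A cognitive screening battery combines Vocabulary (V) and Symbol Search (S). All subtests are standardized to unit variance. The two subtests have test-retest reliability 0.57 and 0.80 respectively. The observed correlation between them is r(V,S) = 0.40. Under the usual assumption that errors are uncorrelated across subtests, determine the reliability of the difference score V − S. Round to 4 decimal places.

0.4750

Var(V−S) = 1 + 1 − 2·0.40 = 2 − 0.8 = 1.2.
Because errors are independent across components, Cov(Tᵢ,Tⱼ) = Cov(Xᵢ,Xⱼ); the off-diagonal part of the true-score variance is the same as above.
True-score variance = [0.57 + 0.80] − 0.8 = 1.37 − 0.8 = 0.57.
Reliability = 0.57 / 1.2 = 0.4750.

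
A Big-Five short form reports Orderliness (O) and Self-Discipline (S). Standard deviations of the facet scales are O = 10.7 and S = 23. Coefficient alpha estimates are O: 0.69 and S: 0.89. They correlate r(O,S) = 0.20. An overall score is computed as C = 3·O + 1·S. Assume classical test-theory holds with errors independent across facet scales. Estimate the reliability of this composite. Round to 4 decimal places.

0.7964

Var(C) = 3²·10.7² + 23² + 2·[3·10.7·23·0.20] = 1559.41 + 295.32 = 1854.73.
Under uncorrelated errors the observed covariances equal the true-score covariances, so only the own-variance terms attenuate.
True-score variance = [3²·10.7²·0.69 + 23²·0.89] + 295.32 = 1181.79 + 295.32 = 1477.11.
Reliability = 1477.11 / 1854.73 = 0.7964.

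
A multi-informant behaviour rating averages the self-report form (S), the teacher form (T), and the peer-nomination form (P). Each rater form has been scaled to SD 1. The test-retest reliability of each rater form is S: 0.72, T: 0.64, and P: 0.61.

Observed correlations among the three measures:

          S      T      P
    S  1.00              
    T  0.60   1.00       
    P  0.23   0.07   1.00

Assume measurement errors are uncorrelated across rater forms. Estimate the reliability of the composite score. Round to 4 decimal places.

0.7854

Var(S+T+P) = 3 + 2·[0.60 + 0.23 + 0.07] = 3 + 1.8 = 4.8.
Because errors are independent across components, Cov(Tᵢ,Tⱼ) = Cov(Xᵢ,Xⱼ); the off-diagonal part of the true-score variance is the same as above.
True-score variance = [0.72 + 0.64 + 0.61] + 1.8 = 1.97 + 1.8 = 3.77.
Reliability = 3.77 / 4.8 = 0.7854.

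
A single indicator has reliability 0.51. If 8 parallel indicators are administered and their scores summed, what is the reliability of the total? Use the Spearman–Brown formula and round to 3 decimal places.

0.893

ρ_k = kρ / (1 + (k−1)ρ) = 8·0.51 / (1 + 7·0.51) = 4.080 / 4.570 = 0.893.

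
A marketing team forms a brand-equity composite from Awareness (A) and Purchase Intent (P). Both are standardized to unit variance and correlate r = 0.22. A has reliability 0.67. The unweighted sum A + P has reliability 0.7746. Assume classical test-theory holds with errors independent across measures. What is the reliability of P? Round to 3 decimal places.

Var(A+P) = 2 + 2·0.22 = 2.440.
True-score variance = ρ_A + ρ_P + 2·0.22, so 0.7746 = (0.67 + ρ_P + 0.44) / 2.440.
ρ_P = 0.7746·2.440 − 0.67 − 0.44 = 0.780.

0.780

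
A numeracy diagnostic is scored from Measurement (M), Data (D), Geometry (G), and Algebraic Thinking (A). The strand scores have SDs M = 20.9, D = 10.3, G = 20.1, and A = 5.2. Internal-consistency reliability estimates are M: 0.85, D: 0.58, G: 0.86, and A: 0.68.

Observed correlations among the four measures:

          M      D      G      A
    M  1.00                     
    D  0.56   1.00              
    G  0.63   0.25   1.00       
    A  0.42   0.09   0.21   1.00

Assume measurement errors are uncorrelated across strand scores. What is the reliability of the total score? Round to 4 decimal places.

0.9120

Var(M+D+G+A) = 20.9² + 10.3² + 20.1² + 5.2² + 2·[20.9·10.3·0.56 + 20.9·20.1·0.63 + 20.9·5.2·0.42 + 10.3·20.1·0.25 + 10.3·5.2·0.09 + 20.1·5.2·0.21] = 973.95 + 1018.76 = 1992.71.
Because errors are independent across components, Cov(Tᵢ,Tⱼ) = Cov(Xᵢ,Xⱼ); the off-diagonal part of the true-score variance is the same as above.
True-score variance = [20.9²·0.85 + 10.3²·0.58 + 20.1²·0.86 + 5.2²·0.68] + 1018.76 = 798.657 + 1018.76 = 1817.42.
Reliability = 1817.42 / 1992.71 = 0.9120.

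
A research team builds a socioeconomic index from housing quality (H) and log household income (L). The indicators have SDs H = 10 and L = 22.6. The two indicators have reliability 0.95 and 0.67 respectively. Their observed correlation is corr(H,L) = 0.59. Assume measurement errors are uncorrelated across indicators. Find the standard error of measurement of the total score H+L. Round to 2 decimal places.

Var(total) = 610.76 + 266.68 = 877.44.
True-score variance = 437.209 + 266.68 = 703.889, so reliability = 0.8022.
Error variance = 877.44 − 703.889 = 173.551; SEM = √173.551 = 13.17.

13.17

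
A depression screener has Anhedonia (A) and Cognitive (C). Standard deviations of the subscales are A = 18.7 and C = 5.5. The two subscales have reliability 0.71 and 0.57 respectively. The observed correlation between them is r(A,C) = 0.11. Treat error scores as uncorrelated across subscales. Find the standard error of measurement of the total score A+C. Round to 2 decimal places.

Var(total) = 379.94 + 22.627 = 402.567.
True-score variance = 265.522 + 22.627 = 288.149, so reliability = 0.7158.
Error variance = 402.567 − 288.149 = 114.418; SEM = √114.418 = 10.70.

10.70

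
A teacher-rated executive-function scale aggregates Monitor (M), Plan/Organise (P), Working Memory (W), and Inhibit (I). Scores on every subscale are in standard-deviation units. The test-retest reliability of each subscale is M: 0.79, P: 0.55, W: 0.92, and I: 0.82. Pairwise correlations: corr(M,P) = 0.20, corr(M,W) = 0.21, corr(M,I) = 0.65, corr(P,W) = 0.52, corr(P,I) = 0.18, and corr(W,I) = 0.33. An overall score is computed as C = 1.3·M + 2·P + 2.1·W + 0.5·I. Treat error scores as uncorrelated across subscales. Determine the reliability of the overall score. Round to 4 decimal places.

Var(C) = 1.3² + 2² + 2.1² + 0.5² + 2·[2.6·0.20 + 2.73·0.21 + 0.65·0.65 + 4.2·0.52 + 0.18 + 1.05·0.33] = 10.35 + 8.4526 = 18.8026.
With uncorrelated errors the cross-covariances are all true-score covariance, so they carry over unchanged; only the diagonal terms shrink to ρᵢσᵢ².
True-score variance = [1.3²·0.79 + 2²·0.55 + 2.1²·0.92 + 0.5²·0.82] + 8.4526 = 7.7973 + 8.4526 = 16.2499.
Reliability = 16.2499 / 18.8026 = 0.8642.

0.8642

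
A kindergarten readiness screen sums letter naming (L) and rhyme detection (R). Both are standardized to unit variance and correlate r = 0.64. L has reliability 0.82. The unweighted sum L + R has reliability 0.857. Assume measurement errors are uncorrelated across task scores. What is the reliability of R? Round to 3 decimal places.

0.711

Var(L+R) = 2 + 2·0.64 = 3.280.
True-score variance = ρ_L + ρ_R + 2·0.64, so 0.857 = (0.82 + ρ_R + 1.28) / 3.280.
ρ_R = 0.857·3.280 − 0.82 − 1.28 = 0.711.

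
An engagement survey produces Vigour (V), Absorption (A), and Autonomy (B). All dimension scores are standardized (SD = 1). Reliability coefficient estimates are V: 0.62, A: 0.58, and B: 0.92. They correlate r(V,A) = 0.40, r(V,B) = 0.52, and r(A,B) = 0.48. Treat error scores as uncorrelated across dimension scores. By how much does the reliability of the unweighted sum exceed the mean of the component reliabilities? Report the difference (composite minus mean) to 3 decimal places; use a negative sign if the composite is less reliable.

0.142

Var(sum) = 3 + 2.8 = 5.8; true-score variance = 2.12 + 2.8 = 4.92; composite reliability = 0.8483.
Mean component reliability = 0.7067.
Difference = 0.8483 − 0.7067 = 0.142.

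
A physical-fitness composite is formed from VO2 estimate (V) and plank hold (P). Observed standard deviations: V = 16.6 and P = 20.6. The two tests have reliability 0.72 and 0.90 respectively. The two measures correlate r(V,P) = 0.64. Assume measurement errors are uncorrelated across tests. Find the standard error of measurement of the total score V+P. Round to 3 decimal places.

Var(total) = 699.92 + 437.709 = 1137.63.
True-score variance = 580.327 + 437.709 = 1018.04, so reliability = 0.8949.
Error variance = 1137.63 − 1018.04 = 119.593; SEM = √119.593 = 10.936.

10.936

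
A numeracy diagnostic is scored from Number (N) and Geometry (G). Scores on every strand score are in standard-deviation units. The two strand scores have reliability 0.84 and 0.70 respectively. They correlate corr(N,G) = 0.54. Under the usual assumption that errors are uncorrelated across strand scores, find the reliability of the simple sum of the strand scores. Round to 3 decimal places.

0.851

Var(N+G) = 2 + 2·[0.54] = 2 + 1.08 = 3.08.
With uncorrelated errors the cross-covariances are all true-score covariance, so they carry over unchanged; only the diagonal terms shrink to ρᵢσᵢ².
True-score variance = [0.84 + 0.70] + 1.08 = 1.54 + 1.08 = 2.62.
Reliability = 2.62 / 3.08 = 0.851.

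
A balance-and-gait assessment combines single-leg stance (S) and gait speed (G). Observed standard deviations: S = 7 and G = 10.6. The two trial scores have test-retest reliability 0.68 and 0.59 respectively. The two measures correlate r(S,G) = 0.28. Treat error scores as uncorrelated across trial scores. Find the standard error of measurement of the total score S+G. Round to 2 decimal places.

Var(total) = 161.36 + 41.552 = 202.912.
True-score variance = 99.6124 + 41.552 = 141.164, so reliability = 0.6957.
Error variance = 202.912 − 141.164 = 61.7476; SEM = √61.7476 = 7.86.

7.86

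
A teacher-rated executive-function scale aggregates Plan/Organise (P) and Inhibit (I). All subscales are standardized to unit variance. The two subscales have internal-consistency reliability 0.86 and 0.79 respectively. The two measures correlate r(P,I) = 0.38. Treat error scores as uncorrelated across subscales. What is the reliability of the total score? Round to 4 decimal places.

0.8732

Var(P+I) = 2 + 2·[0.38] = 2 + 0.76 = 2.76.
Under uncorrelated errors the observed covariances equal the true-score covariances, so only the own-variance terms attenuate.
True-score variance = [0.86 + 0.79] + 0.76 = 1.65 + 0.76 = 2.41.
Reliability = 2.41 / 2.76 = 0.8732.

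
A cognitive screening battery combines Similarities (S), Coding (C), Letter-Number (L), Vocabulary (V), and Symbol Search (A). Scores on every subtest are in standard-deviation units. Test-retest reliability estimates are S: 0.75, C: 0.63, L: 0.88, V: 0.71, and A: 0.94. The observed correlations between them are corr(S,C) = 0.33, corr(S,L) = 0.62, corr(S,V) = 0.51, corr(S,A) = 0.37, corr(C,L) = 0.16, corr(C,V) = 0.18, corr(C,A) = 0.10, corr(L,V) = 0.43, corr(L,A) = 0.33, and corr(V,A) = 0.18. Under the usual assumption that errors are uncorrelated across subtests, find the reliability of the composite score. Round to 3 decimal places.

Var(S+C+L+V+A) = 5 + 2·[0.33 + 0.62 + 0.51 + 0.37 + 0.16 + 0.18 + 0.10 + 0.43 + 0.33 + 0.18] = 5 + 6.42 = 11.42.
Under uncorrelated errors the observed covariances equal the true-score covariances, so only the own-variance terms attenuate.
True-score variance = [0.75 + 0.63 + 0.88 + 0.71 + 0.94] + 6.42 = 3.91 + 6.42 = 10.33.
Reliability = 10.33 / 11.42 = 0.905.

0.905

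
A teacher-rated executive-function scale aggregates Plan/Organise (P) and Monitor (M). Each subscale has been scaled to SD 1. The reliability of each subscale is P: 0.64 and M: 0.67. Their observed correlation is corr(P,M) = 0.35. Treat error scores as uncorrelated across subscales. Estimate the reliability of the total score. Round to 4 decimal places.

0.7444

Var(P+M) = 2 + 2·[0.35] = 2 + 0.7 = 2.7.
Under uncorrelated errors the observed covariances equal the true-score covariances, so only the own-variance terms attenuate.
True-score variance = [0.64 + 0.67] + 0.7 = 1.31 + 0.7 = 2.01.
Reliability = 2.01 / 2.7 = 0.7444.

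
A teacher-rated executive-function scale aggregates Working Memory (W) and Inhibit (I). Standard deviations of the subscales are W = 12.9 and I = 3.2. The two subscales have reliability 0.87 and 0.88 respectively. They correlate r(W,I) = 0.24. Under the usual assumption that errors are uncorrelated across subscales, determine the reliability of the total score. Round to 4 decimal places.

Var(W+I) = 12.9² + 3.2² + 2·[12.9·3.2·0.24] = 176.65 + 19.8144 = 196.464.
Because errors are independent across components, Cov(Tᵢ,Tⱼ) = Cov(Xᵢ,Xⱼ); the off-diagonal part of the true-score variance is the same as above.
True-score variance = [12.9²·0.87 + 3.2²·0.88] + 19.8144 = 153.788 + 19.8144 = 173.602.
Reliability = 173.602 / 196.464 = 0.8836.

0.8836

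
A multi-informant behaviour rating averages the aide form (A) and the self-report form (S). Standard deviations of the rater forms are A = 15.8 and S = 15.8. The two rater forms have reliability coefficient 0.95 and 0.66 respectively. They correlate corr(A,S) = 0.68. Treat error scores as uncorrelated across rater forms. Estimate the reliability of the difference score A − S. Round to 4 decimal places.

Var(A−S) = 15.8² + 15.8² − 2·15.8·15.8·0.68 = 499.28 − 339.51 = 159.77.
Because errors are independent across components, Cov(Tᵢ,Tⱼ) = Cov(Xᵢ,Xⱼ); the off-diagonal part of the true-score variance is the same as above.
True-score variance = [15.8²·0.95 + 15.8²·0.66] − 339.51 = 401.92 − 339.51 = 62.41.
Reliability = 62.41 / 159.77 = 0.3906.

0.3906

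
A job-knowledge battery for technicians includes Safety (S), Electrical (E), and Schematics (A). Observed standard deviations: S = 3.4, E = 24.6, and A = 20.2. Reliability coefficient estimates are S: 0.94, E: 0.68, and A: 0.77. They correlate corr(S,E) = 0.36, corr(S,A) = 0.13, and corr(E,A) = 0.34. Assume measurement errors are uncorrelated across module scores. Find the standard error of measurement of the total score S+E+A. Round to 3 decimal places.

16.976

Var(total) = 1024.76 + 415.983 = 1440.74.
True-score variance = 736.566 + 415.983 = 1152.55, so reliability = 0.8000.
Error variance = 1440.74 − 1152.55 = 288.194; SEM = √288.194 = 16.976.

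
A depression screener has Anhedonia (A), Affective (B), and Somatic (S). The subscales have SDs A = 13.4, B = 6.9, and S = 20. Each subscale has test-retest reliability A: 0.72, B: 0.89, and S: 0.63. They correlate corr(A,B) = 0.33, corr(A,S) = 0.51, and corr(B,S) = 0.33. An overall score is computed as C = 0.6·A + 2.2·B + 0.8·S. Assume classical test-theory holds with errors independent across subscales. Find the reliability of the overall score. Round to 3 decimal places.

Var(C) = 0.6²·13.4² + 2.2²·6.9² + 0.8²·20² + 2·[1.32·13.4·6.9·0.33 + 0.48·13.4·20·0.51 + 1.76·6.9·20·0.33] = 551.074 + 372.065 = 923.139.
Because errors are independent across components, Cov(Tᵢ,Tⱼ) = Cov(Xᵢ,Xⱼ); the off-diagonal part of the true-score variance is the same as above.
True-score variance = [0.6²·13.4²·0.72 + 2.2²·6.9²·0.89 + 0.8²·20²·0.63] + 372.065 = 412.907 + 372.065 = 784.972.
Reliability = 784.972 / 923.139 = 0.850.

0.850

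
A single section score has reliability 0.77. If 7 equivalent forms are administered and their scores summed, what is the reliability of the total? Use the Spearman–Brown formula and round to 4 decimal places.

0.9591

ρ_k = kρ / (1 + (k−1)ρ) = 7·0.77 / (1 + 6·0.77) = 5.390 / 5.620 = 0.9591.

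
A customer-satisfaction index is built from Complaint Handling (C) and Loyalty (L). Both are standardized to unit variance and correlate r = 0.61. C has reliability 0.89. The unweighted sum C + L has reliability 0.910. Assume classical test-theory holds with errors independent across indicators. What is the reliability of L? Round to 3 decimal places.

0.820

Var(C+L) = 2 + 2·0.61 = 3.220.
True-score variance = ρ_C + ρ_L + 2·0.61, so 0.910 = (0.89 + ρ_L + 1.22) / 3.220.
ρ_L = 0.910·3.220 − 0.89 − 1.22 = 0.820.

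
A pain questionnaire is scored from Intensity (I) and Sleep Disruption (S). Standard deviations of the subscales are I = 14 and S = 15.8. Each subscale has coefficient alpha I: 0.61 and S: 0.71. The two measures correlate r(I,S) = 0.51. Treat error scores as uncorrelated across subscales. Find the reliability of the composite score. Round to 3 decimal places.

0.778

Var(I+S) = 14² + 15.8² + 2·[14·15.8·0.51] = 445.64 + 225.624 = 671.264.
Because errors are independent across components, Cov(Tᵢ,Tⱼ) = Cov(Xᵢ,Xⱼ); the off-diagonal part of the true-score variance is the same as above.
True-score variance = [14²·0.61 + 15.8²·0.71] + 225.624 = 296.804 + 225.624 = 522.428.
Reliability = 522.428 / 671.264 = 0.778.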